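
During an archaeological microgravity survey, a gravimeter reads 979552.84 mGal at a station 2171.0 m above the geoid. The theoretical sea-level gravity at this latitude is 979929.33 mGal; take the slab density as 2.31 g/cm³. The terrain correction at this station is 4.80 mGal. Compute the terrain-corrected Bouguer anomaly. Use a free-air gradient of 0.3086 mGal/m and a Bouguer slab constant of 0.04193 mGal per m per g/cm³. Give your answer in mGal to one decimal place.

Free-air correction = 0.3086 × 2171.0 = 669.97 mGal
Free-air anomaly = 979552.84 − 979929.33 + (669.97) = 293.48 mGal
Bouguer slab correction = 0.04193 × 2.31 × 2171.0 = 210.28 mGal
Simple Bouguer anomaly = 293.48 − (210.28) = 83.20 mGal
Complete Bouguer anomaly = 83.20 + 4.80 = 88.00 mGal

88.0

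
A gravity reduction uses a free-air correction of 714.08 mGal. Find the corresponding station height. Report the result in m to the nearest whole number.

h = 714.08 / 0.3086 = 2313.93 m

2314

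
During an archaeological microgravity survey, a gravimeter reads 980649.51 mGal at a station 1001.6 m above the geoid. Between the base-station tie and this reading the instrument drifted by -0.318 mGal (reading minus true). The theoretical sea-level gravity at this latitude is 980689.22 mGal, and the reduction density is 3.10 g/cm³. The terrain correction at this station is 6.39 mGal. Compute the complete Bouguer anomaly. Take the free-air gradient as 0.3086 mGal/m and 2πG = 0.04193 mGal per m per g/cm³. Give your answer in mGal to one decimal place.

Drift-corrected reading = 980649.51 − (-0.318) = 980649.828 mGal
Free-air correction = 0.3086 × 1001.6 = 309.09 mGal
Free-air anomaly = 980649.828 − 980689.22 + (309.09) = 269.698 mGal
Bouguer slab correction = 0.04193 × 3.10 × 1001.6 = 130.19 mGal
Simple Bouguer anomaly = 269.698 − (130.19) = 139.508 mGal
Complete Bouguer anomaly = 139.508 + 6.39 = 145.898 mGal

145.9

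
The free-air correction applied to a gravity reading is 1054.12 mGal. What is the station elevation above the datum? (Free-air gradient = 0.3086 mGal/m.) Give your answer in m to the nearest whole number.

h = 1054.12 / 0.3086 = 3415.81 m

3416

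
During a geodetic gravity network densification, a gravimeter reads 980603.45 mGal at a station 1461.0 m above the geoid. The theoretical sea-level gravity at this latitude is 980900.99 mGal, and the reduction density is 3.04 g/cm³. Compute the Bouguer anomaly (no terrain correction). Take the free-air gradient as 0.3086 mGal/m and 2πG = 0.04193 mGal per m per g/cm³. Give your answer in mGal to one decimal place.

Free-air correction = 0.3086 × 1461.0 = 450.86 mGal
Free-air anomaly = 980603.45 − 980900.99 + (450.86) = 153.32 mGal
Bouguer slab correction = 0.04193 × 3.04 × 1461.0 = 186.23 mGal
Simple Bouguer anomaly = 153.32 − (186.23) = -32.91 mGal

-32.9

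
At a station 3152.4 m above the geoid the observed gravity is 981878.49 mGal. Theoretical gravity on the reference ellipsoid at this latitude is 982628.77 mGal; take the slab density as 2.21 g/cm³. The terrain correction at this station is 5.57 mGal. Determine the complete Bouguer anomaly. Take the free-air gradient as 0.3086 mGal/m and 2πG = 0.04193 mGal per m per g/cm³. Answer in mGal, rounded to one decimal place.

Free-air correction = 0.3086 × 3152.4 = 972.83 mGal
Free-air anomaly = 981878.49 − 982628.77 + (972.83) = 222.55 mGal
Bouguer slab correction = 0.04193 × 2.21 × 3152.4 = 292.12 mGal
Simple Bouguer anomaly = 222.55 − (292.12) = -69.57 mGal
Complete Bouguer anomaly = -69.57 + 5.57 = -64.00 mGal

-64.0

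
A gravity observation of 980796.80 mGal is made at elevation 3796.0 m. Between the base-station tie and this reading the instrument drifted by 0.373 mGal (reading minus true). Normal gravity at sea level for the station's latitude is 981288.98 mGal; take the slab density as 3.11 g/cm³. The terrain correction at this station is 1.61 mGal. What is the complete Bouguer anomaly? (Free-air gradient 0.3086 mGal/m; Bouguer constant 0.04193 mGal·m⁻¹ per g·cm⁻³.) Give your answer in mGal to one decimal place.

185.5

Drift-corrected reading = 980796.80 − (0.373) = 980796.427 mGal
Free-air correction = 0.3086 × 3796.0 = 1171.45 mGal
Free-air anomaly = 980796.427 − 981288.98 + (1171.45) = 678.897 mGal
Bouguer slab correction = 0.04193 × 3.11 × 3796.0 = 495.01 mGal
Simple Bouguer anomaly = 678.897 − (495.01) = 183.887 mGal
Complete Bouguer anomaly = 183.887 + 1.61 = 185.497 mGal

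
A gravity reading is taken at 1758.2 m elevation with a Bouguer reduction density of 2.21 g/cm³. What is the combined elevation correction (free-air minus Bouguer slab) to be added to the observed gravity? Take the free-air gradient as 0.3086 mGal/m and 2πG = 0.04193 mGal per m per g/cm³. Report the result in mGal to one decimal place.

Combined gradient = 0.3086 − 0.04193 × 2.21 = 0.2159347 mGal/m
Combined elevation correction = 0.2159347 × 1758.2 = 379.7 mGal

379.7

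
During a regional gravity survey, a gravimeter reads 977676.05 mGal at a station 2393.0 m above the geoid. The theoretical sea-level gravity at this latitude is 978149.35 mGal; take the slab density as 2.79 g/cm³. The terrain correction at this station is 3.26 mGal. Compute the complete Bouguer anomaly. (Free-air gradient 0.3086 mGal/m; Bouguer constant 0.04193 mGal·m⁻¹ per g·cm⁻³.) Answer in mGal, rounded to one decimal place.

Free-air correction = 0.3086 × 2393.0 = 738.48 mGal
Free-air anomaly = 977676.05 − 978149.35 + (738.48) = 265.18 mGal
Bouguer slab correction = 0.04193 × 2.79 × 2393.0 = 279.94 mGal
Simple Bouguer anomaly = 265.18 − (279.94) = -14.76 mGal
Complete Bouguer anomaly = -14.76 + 3.26 = -11.50 mGal

-11.5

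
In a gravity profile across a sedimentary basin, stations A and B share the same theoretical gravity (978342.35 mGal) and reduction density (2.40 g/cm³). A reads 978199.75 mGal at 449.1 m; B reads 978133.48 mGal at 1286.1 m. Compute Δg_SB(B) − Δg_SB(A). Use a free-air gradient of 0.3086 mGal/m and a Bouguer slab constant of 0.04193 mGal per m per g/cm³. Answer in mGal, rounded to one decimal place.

Δg_SB(A) = 978199.75 − 978342.35 + 0.3086×449.1 − 0.04193×2.40×449.1 = -49.20 mGal
Δg_SB(B) = 978133.48 − 978342.35 + 0.3086×1286.1 − 0.04193×2.40×1286.1 = 58.60 mGal
Difference = 58.60 − (-49.20) = 107.80 mGal

107.8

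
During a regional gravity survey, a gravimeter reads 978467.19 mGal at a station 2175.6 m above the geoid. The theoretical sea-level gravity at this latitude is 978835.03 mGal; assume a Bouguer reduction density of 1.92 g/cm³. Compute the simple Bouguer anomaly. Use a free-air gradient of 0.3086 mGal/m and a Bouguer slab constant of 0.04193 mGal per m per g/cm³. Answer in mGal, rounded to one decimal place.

Free-air correction = 0.3086 × 2175.6 = 671.39 mGal
Free-air anomaly = 978467.19 − 978835.03 + (671.39) = 303.55 mGal
Bouguer slab correction = 0.04193 × 1.92 × 2175.6 = 175.15 mGal
Simple Bouguer anomaly = 303.55 − (175.15) = 128.40 mGal

128.4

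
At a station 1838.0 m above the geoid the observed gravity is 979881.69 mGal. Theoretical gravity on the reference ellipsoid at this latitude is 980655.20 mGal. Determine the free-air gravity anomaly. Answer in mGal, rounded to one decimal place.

Free-air correction = 0.3086 × 1838.0 = 567.21 mGal
Free-air anomaly = 979881.69 − 980655.20 + (567.21) = -206.30 mGal

-206.3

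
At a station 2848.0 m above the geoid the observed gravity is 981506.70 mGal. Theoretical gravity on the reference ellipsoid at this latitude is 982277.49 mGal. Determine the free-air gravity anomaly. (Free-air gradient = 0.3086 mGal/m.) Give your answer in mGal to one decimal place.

108.1

Free-air correction = 0.3086 × 2848.0 = 878.89 mGal
Free-air anomaly = 981506.70 − 982277.49 + (878.89) = 108.10 mGal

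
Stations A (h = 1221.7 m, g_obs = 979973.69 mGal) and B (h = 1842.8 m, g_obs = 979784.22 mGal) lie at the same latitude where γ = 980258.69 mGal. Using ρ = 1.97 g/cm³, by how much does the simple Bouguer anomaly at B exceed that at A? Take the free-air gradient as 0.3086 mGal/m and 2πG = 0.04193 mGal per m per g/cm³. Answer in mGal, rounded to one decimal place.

-49.1

Δg_SB(A) = 979973.69 − 980258.69 + 0.3086×1221.7 − 0.04193×1.97×1221.7 = -8.90 mGal
Δg_SB(B) = 979784.22 − 980258.69 + 0.3086×1842.8 − 0.04193×1.97×1842.8 = -58.00 mGal
Difference = -58.00 − (-8.90) = -49.10 mGal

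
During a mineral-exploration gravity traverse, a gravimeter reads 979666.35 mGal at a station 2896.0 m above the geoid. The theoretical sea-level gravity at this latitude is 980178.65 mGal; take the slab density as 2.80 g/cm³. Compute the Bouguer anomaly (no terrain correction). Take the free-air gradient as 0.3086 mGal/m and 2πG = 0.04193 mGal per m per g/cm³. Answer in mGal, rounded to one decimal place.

Free-air correction = 0.3086 × 2896.0 = 893.71 mGal
Free-air anomaly = 979666.35 − 980178.65 + (893.71) = 381.41 mGal
Bouguer slab correction = 0.04193 × 2.80 × 2896.0 = 340.00 mGal
Simple Bouguer anomaly = 381.41 − (340.00) = 41.41 mGal

41.4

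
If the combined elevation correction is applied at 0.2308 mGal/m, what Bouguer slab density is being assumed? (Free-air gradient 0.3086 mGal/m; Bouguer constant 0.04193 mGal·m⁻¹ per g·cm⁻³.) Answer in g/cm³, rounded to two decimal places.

0.2308 = 0.3086 − 0.04193 × ρ
ρ = (0.3086 − 0.2308) / 0.04193 = 1.86 g/cm³

1.86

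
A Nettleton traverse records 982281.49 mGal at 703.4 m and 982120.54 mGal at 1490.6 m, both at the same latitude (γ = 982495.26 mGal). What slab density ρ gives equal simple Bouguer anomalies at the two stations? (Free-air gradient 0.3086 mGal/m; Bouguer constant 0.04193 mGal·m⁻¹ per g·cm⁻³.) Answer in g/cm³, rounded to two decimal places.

Δg_obs = 982120.54 − 982281.49 = -160.95 mGal over Δh = 1490.6 − 703.4 = 787.2 m
Equal Bouguer anomalies ⇒ Δg_obs + (0.3086 − 0.04193ρ)·Δh = 0
0.3086 − 0.04193ρ = −Δg_obs/Δh = 0.20446
ρ = (0.3086 − 0.20446) / 0.04193 = 2.48 g/cm³

2.48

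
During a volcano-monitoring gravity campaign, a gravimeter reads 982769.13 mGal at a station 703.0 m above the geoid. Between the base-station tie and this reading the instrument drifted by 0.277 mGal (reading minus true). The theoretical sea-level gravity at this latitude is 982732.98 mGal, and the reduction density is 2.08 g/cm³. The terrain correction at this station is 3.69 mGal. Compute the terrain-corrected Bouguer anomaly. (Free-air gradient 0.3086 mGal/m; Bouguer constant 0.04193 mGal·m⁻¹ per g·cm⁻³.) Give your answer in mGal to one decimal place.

195.2

Drift-corrected reading = 982769.13 − (0.277) = 982768.853 mGal
Free-air correction = 0.3086 × 703.0 = 216.95 mGal
Free-air anomaly = 982768.853 − 982732.98 + (216.95) = 252.823 mGal
Bouguer slab correction = 0.04193 × 2.08 × 703.0 = 61.31 mGal
Simple Bouguer anomaly = 252.823 − (61.31) = 191.513 mGal
Complete Bouguer anomaly = 191.513 + 3.69 = 195.203 mGal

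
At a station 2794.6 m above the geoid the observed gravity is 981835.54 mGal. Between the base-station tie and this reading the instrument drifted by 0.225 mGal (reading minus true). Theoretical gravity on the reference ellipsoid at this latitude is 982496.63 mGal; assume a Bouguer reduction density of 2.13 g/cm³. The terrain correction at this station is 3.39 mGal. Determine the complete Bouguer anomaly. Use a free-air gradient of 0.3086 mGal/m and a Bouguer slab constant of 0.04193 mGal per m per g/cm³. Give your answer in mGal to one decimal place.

Drift-corrected reading = 981835.54 − (0.225) = 981835.315 mGal
Free-air correction = 0.3086 × 2794.6 = 862.41 mGal
Free-air anomaly = 981835.315 − 982496.63 + (862.41) = 201.095 mGal
Bouguer slab correction = 0.04193 × 2.13 × 2794.6 = 249.59 mGal
Simple Bouguer anomaly = 201.095 − (249.59) = -48.495 mGal
Complete Bouguer anomaly = -48.495 + 3.39 = -45.105 mGal

-45.1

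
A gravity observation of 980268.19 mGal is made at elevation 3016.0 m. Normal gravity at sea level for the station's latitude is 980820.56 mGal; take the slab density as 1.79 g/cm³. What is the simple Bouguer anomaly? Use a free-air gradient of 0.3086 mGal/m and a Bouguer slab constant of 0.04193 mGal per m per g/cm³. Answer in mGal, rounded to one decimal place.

Free-air correction = 0.3086 × 3016.0 = 930.74 mGal
Free-air anomaly = 980268.19 − 980820.56 + (930.74) = 378.37 mGal
Bouguer slab correction = 0.04193 × 1.79 × 3016.0 = 226.36 mGal
Simple Bouguer anomaly = 378.37 − (226.36) = 152.01 mGal

152.0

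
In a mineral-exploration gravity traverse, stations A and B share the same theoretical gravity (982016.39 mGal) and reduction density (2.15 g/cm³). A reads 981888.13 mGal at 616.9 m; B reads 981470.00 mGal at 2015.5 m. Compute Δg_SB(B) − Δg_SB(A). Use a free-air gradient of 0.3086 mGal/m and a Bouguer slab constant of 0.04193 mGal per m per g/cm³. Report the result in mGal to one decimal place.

-112.6

Δg_SB(A) = 981888.13 − 982016.39 + 0.3086×616.9 − 0.04193×2.15×616.9 = 6.50 mGal
Δg_SB(B) = 981470.00 − 982016.39 + 0.3086×2015.5 − 0.04193×2.15×2015.5 = -106.10 mGal
Difference = -106.10 − (6.50) = -112.60 mGal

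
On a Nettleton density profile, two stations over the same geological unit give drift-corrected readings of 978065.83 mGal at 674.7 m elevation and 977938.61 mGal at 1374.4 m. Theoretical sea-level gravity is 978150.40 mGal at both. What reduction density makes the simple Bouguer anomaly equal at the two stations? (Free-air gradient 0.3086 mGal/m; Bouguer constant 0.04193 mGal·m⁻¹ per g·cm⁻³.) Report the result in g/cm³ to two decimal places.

3.02

Δg_obs = 977938.61 − 978065.83 = -127.22 mGal over Δh = 1374.4 − 674.7 = 699.7 m
Equal Bouguer anomalies ⇒ Δg_obs + (0.3086 − 0.04193ρ)·Δh = 0
0.3086 − 0.04193ρ = −Δg_obs/Δh = 0.18182
ρ = (0.3086 − 0.18182) / 0.04193 = 3.02 g/cm³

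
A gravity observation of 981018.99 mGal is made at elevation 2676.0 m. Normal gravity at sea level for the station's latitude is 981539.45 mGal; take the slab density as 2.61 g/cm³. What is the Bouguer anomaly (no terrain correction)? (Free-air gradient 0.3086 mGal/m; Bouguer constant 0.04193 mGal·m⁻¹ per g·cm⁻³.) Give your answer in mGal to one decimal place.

Free-air correction = 0.3086 × 2676.0 = 825.81 mGal
Free-air anomaly = 981018.99 − 981539.45 + (825.81) = 305.35 mGal
Bouguer slab correction = 0.04193 × 2.61 × 2676.0 = 292.85 mGal
Simple Bouguer anomaly = 305.35 − (292.85) = 12.50 mGal

12.5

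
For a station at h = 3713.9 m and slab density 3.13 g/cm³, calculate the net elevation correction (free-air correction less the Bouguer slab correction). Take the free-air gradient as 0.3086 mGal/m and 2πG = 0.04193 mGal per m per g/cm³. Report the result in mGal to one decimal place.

658.7

Combined gradient = 0.3086 − 0.04193 × 3.13 = 0.1773591 mGal/m
Combined elevation correction = 0.1773591 × 3713.9 = 658.7 mGal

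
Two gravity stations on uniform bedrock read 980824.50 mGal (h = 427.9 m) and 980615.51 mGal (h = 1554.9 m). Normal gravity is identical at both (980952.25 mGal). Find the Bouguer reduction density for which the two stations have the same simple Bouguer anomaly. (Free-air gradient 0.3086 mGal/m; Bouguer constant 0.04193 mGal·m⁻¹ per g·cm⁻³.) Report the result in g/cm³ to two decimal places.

2.94

Δg_obs = 980615.51 − 980824.50 = -208.99 mGal over Δh = 1554.9 − 427.9 = 1127.0 m
Equal Bouguer anomalies ⇒ Δg_obs + (0.3086 − 0.04193ρ)·Δh = 0
0.3086 − 0.04193ρ = −Δg_obs/Δh = 0.18544
ρ = (0.3086 − 0.18544) / 0.04193 = 2.94 g/cm³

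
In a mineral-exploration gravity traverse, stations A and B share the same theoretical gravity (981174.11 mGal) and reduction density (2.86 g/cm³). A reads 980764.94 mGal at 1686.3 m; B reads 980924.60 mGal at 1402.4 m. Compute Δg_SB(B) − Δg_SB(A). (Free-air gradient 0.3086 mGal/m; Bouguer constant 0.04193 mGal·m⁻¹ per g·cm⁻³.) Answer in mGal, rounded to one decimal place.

106.1

Δg_SB(A) = 980764.94 − 981174.11 + 0.3086×1686.3 − 0.04193×2.86×1686.3 = -91.00 mGal
Δg_SB(B) = 980924.60 − 981174.11 + 0.3086×1402.4 − 0.04193×2.86×1402.4 = 15.10 mGal
Difference = 15.10 − (-91.00) = 106.10 mGal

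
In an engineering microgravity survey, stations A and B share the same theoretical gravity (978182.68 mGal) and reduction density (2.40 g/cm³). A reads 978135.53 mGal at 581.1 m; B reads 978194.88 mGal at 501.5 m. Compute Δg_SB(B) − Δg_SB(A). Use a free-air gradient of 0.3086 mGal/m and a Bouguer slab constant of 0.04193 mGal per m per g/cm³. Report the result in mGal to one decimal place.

42.8

Δg_SB(A) = 978135.53 − 978182.68 + 0.3086×581.1 − 0.04193×2.40×581.1 = 73.70 mGal
Δg_SB(B) = 978194.88 − 978182.68 + 0.3086×501.5 − 0.04193×2.40×501.5 = 116.50 mGal
Difference = 116.50 − (73.70) = 42.80 mGal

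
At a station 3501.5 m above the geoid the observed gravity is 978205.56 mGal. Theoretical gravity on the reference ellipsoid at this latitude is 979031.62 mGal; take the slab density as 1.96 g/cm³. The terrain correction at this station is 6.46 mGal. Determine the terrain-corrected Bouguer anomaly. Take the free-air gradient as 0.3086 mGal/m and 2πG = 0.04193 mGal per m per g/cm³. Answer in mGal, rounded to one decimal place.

Free-air correction = 0.3086 × 3501.5 = 1080.56 mGal
Free-air anomaly = 978205.56 − 979031.62 + (1080.56) = 254.50 mGal
Bouguer slab correction = 0.04193 × 1.96 × 3501.5 = 287.76 mGal
Simple Bouguer anomaly = 254.50 − (287.76) = -33.26 mGal
Complete Bouguer anomaly = -33.26 + 6.46 = -26.80 mGal

-26.8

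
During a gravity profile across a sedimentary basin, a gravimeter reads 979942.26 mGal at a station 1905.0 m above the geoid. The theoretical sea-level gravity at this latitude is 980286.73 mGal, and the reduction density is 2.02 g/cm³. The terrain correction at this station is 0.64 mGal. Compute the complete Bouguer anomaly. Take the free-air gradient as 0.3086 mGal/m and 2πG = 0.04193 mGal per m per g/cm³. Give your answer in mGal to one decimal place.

Free-air correction = 0.3086 × 1905.0 = 587.88 mGal
Free-air anomaly = 979942.26 − 980286.73 + (587.88) = 243.41 mGal
Bouguer slab correction = 0.04193 × 2.02 × 1905.0 = 161.35 mGal
Simple Bouguer anomaly = 243.41 − (161.35) = 82.06 mGal
Complete Bouguer anomaly = 82.06 + 0.64 = 82.70 mGal

82.7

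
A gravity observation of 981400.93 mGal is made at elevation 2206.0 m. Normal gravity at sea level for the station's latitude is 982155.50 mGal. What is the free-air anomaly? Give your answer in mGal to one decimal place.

Free-air correction = 0.3086 × 2206.0 = 680.77 mGal
Free-air anomaly = 981400.93 − 982155.50 + (680.77) = -73.80 mGal

-73.8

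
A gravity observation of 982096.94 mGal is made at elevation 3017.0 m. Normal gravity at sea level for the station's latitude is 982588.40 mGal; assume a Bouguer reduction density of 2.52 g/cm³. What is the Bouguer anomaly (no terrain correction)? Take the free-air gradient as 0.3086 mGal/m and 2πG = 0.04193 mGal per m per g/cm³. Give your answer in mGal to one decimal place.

120.8

Free-air correction = 0.3086 × 3017.0 = 931.05 mGal
Free-air anomaly = 982096.94 − 982588.40 + (931.05) = 439.59 mGal
Bouguer slab correction = 0.04193 × 2.52 × 3017.0 = 318.79 mGal
Simple Bouguer anomaly = 439.59 − (318.79) = 120.80 mGal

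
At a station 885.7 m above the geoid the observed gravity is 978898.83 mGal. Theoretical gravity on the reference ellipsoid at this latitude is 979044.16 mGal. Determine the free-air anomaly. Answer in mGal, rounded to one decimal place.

Free-air correction = 0.3086 × 885.7 = 273.33 mGal
Free-air anomaly = 978898.83 − 979044.16 + (273.33) = 128.00 mGal

128.0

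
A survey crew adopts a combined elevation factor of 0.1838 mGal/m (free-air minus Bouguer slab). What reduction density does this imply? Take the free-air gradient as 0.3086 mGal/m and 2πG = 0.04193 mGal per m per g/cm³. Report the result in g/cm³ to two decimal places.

0.1838 = 0.3086 − 0.04193 × ρ
ρ = (0.3086 − 0.1838) / 0.04193 = 2.98 g/cm³

2.98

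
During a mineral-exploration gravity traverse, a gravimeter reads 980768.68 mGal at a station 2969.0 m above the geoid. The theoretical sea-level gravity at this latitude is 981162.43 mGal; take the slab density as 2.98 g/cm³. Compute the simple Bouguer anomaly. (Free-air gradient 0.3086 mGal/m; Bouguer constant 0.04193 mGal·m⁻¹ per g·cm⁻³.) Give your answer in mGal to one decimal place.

151.5

Free-air correction = 0.3086 × 2969.0 = 916.23 mGal
Free-air anomaly = 980768.68 − 981162.43 + (916.23) = 522.48 mGal
Bouguer slab correction = 0.04193 × 2.98 × 2969.0 = 370.98 mGal
Simple Bouguer anomaly = 522.48 − (370.98) = 151.50 mGal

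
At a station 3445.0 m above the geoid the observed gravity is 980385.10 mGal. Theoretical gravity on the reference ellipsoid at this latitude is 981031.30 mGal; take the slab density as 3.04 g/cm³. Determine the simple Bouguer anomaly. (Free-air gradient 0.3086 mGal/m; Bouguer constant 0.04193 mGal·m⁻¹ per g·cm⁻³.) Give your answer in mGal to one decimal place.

Free-air correction = 0.3086 × 3445.0 = 1063.13 mGal
Free-air anomaly = 980385.10 − 981031.30 + (1063.13) = 416.93 mGal
Bouguer slab correction = 0.04193 × 3.04 × 3445.0 = 439.12 mGal
Simple Bouguer anomaly = 416.93 − (439.12) = -22.19 mGal

-22.2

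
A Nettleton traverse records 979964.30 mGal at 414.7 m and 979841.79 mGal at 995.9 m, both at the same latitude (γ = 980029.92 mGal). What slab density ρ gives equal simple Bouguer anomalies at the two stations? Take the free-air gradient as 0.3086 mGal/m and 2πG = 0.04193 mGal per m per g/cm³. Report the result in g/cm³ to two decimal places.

2.33

Δg_obs = 979841.79 − 979964.30 = -122.51 mGal over Δh = 995.9 − 414.7 = 581.2 m
Equal Bouguer anomalies ⇒ Δg_obs + (0.3086 − 0.04193ρ)·Δh = 0
0.3086 − 0.04193ρ = −Δg_obs/Δh = 0.21079
ρ = (0.3086 − 0.21079) / 0.04193 = 2.33 g/cm³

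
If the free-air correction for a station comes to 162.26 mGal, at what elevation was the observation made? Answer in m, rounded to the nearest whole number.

h = 162.26 / 0.3086 = 525.79 m

526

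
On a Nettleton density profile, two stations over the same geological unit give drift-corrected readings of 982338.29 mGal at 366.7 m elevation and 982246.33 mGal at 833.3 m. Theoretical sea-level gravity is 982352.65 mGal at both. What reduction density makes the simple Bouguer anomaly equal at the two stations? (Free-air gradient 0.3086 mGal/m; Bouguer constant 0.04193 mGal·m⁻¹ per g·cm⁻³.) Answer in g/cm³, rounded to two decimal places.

Δg_obs = 982246.33 − 982338.29 = -91.96 mGal over Δh = 833.3 − 366.7 = 466.6 m
Equal Bouguer anomalies ⇒ Δg_obs + (0.3086 − 0.04193ρ)·Δh = 0
0.3086 − 0.04193ρ = −Δg_obs/Δh = 0.19709
ρ = (0.3086 − 0.19709) / 0.04193 = 2.66 g/cm³

2.66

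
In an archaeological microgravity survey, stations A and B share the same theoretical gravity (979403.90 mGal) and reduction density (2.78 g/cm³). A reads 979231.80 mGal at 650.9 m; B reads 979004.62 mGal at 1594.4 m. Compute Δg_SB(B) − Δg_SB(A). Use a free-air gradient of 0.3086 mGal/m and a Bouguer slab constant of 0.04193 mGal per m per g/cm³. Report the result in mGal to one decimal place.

Δg_SB(A) = 979231.80 − 979403.90 + 0.3086×650.9 − 0.04193×2.78×650.9 = -47.10 mGal
Δg_SB(B) = 979004.62 − 979403.90 + 0.3086×1594.4 − 0.04193×2.78×1594.4 = -93.10 mGal
Difference = -93.10 − (-47.10) = -46.00 mGal

-46.0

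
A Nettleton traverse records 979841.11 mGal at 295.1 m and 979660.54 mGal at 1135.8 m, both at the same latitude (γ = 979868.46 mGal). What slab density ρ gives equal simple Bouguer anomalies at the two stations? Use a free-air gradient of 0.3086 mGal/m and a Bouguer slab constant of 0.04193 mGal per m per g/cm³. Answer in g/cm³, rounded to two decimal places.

2.24

Δg_obs = 979660.54 − 979841.11 = -180.57 mGal over Δh = 1135.8 − 295.1 = 840.7 m
Equal Bouguer anomalies ⇒ Δg_obs + (0.3086 − 0.04193ρ)·Δh = 0
0.3086 − 0.04193ρ = −Δg_obs/Δh = 0.21479
ρ = (0.3086 − 0.21479) / 0.04193 = 2.24 g/cm³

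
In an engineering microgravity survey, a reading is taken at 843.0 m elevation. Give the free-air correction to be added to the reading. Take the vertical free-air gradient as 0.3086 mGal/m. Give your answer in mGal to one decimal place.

Free-air correction = 0.3086 × 843.0 = 260.1 mGal

260.1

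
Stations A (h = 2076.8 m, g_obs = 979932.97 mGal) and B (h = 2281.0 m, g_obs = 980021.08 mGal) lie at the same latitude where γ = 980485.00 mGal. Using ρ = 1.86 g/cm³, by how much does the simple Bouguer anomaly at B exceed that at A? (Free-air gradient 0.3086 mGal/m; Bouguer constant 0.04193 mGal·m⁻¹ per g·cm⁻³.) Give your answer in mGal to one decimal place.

135.2

Δg_SB(A) = 979932.97 − 980485.00 + 0.3086×2076.8 − 0.04193×1.86×2076.8 = -73.10 mGal
Δg_SB(B) = 980021.08 − 980485.00 + 0.3086×2281.0 − 0.04193×1.86×2281.0 = 62.10 mGal
Difference = 62.10 − (-73.10) = 135.20 mGal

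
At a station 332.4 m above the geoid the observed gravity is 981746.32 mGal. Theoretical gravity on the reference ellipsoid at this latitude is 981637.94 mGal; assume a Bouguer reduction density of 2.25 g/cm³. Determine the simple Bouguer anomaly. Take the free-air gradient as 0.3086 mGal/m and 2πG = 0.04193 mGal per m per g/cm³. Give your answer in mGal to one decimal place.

Free-air correction = 0.3086 × 332.4 = 102.58 mGal
Free-air anomaly = 981746.32 − 981637.94 + (102.58) = 210.96 mGal
Bouguer slab correction = 0.04193 × 2.25 × 332.4 = 31.36 mGal
Simple Bouguer anomaly = 210.96 − (31.36) = 179.60 mGal

179.6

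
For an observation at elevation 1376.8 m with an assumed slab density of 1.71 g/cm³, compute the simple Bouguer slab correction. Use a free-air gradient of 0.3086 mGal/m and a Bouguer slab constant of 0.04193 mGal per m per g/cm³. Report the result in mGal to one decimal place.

Bouguer slab correction = 0.04193 × 1.71 × 1376.8 = 98.7 mGal

98.7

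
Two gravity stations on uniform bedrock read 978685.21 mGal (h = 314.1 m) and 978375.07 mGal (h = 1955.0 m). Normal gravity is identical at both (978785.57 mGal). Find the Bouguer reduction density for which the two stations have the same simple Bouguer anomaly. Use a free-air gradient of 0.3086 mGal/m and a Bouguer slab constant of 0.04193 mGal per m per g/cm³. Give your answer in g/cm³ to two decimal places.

2.85

Δg_obs = 978375.07 − 978685.21 = -310.14 mGal over Δh = 1955.0 − 314.1 = 1640.9 m
Equal Bouguer anomalies ⇒ Δg_obs + (0.3086 − 0.04193ρ)·Δh = 0
0.3086 − 0.04193ρ = −Δg_obs/Δh = 0.18901
ρ = (0.3086 − 0.18901) / 0.04193 = 2.85 g/cm³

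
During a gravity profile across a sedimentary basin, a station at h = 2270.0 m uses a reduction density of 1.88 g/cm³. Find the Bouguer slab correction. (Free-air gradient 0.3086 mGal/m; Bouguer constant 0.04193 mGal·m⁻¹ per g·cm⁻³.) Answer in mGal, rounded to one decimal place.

Bouguer slab correction = 0.04193 × 1.88 × 2270.0 = 178.9 mGal

178.9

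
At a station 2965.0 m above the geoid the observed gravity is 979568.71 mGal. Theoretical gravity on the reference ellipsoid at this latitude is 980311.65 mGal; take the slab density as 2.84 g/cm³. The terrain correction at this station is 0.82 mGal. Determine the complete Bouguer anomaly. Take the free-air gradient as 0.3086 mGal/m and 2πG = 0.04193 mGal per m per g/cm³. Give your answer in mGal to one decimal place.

-180.2

Free-air correction = 0.3086 × 2965.0 = 915.00 mGal
Free-air anomaly = 979568.71 − 980311.65 + (915.00) = 172.06 mGal
Bouguer slab correction = 0.04193 × 2.84 × 2965.0 = 353.08 mGal
Simple Bouguer anomaly = 172.06 − (353.08) = -181.02 mGal
Complete Bouguer anomaly = -181.02 + 0.82 = -180.20 mGal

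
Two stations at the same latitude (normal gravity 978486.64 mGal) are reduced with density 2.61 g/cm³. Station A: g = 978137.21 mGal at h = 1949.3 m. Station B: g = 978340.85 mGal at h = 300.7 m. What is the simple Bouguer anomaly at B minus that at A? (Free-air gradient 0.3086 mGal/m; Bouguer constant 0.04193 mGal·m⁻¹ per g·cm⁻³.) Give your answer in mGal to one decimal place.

Δg_SB(A) = 978137.21 − 978486.64 + 0.3086×1949.3 − 0.04193×2.61×1949.3 = 38.80 mGal
Δg_SB(B) = 978340.85 − 978486.64 + 0.3086×300.7 − 0.04193×2.61×300.7 = -85.90 mGal
Difference = -85.90 − (38.80) = -124.70 mGal

-124.7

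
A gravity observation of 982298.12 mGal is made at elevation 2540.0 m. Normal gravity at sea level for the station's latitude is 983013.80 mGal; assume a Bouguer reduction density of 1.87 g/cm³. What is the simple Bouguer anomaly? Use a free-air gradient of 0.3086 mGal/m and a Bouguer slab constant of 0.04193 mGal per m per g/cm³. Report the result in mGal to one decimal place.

-131.0

Free-air correction = 0.3086 × 2540.0 = 783.84 mGal
Free-air anomaly = 982298.12 − 983013.80 + (783.84) = 68.16 mGal
Bouguer slab correction = 0.04193 × 1.87 × 2540.0 = 199.16 mGal
Simple Bouguer anomaly = 68.16 − (199.16) = -131.00 mGal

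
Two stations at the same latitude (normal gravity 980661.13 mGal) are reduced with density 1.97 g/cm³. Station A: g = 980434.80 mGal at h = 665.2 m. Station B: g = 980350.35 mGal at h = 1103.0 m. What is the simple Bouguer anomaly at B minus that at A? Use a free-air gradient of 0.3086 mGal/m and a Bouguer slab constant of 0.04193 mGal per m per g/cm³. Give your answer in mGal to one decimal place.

Δg_SB(A) = 980434.80 − 980661.13 + 0.3086×665.2 − 0.04193×1.97×665.2 = -76.00 mGal
Δg_SB(B) = 980350.35 − 980661.13 + 0.3086×1103.0 − 0.04193×1.97×1103.0 = -61.50 mGal
Difference = -61.50 − (-76.00) = 14.50 mGal

14.5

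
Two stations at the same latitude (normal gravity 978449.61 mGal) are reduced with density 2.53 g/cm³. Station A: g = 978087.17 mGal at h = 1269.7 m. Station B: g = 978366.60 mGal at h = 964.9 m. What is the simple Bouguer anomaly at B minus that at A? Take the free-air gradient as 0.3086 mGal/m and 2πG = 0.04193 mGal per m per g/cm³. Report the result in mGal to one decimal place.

Δg_SB(A) = 978087.17 − 978449.61 + 0.3086×1269.7 − 0.04193×2.53×1269.7 = -105.30 mGal
Δg_SB(B) = 978366.60 − 978449.61 + 0.3086×964.9 − 0.04193×2.53×964.9 = 112.40 mGal
Difference = 112.40 − (-105.30) = 217.70 mGal

217.7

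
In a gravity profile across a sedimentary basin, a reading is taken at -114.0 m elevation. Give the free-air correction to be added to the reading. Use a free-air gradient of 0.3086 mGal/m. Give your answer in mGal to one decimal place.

-35.2

Free-air correction = 0.3086 × -114.0 = -35.2 mGal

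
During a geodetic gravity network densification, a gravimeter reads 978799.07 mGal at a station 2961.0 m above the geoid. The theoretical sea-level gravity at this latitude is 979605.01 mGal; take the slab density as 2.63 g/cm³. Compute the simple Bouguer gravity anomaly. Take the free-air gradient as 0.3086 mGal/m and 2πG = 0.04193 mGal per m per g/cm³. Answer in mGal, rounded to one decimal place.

Free-air correction = 0.3086 × 2961.0 = 913.76 mGal
Free-air anomaly = 978799.07 − 979605.01 + (913.76) = 107.82 mGal
Bouguer slab correction = 0.04193 × 2.63 × 2961.0 = 326.53 mGal
Simple Bouguer anomaly = 107.82 − (326.53) = -218.71 mGal

-218.7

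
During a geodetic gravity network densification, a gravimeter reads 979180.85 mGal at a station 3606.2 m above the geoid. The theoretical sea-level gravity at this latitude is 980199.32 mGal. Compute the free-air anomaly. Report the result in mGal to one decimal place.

Free-air correction = 0.3086 × 3606.2 = 1112.87 mGal
Free-air anomaly = 979180.85 − 980199.32 + (1112.87) = 94.40 mGal

94.4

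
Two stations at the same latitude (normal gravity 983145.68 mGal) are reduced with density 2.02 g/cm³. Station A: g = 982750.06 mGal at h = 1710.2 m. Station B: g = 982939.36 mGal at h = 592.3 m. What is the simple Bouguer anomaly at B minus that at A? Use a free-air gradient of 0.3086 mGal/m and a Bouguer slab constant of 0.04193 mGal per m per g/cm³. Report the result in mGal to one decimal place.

-61.0

Δg_SB(A) = 982750.06 − 983145.68 + 0.3086×1710.2 − 0.04193×2.02×1710.2 = -12.70 mGal
Δg_SB(B) = 982939.36 − 983145.68 + 0.3086×592.3 − 0.04193×2.02×592.3 = -73.70 mGal
Difference = -73.70 − (-12.70) = -61.00 mGal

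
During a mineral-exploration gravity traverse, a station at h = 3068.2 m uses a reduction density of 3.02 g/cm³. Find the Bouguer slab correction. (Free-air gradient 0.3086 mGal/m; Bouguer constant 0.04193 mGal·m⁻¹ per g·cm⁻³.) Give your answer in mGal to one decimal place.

Bouguer slab correction = 0.04193 × 3.02 × 3068.2 = 388.5 mGal

388.5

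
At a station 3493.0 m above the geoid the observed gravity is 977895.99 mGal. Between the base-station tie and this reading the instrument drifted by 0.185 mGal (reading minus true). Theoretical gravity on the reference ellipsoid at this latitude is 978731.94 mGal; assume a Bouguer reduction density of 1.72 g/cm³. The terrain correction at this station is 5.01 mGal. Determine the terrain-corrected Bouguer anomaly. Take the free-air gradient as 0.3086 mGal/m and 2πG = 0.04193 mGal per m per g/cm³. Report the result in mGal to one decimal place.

Drift-corrected reading = 977895.99 − (0.185) = 977895.805 mGal
Free-air correction = 0.3086 × 3493.0 = 1077.94 mGal
Free-air anomaly = 977895.805 − 978731.94 + (1077.94) = 241.805 mGal
Bouguer slab correction = 0.04193 × 1.72 × 3493.0 = 251.91 mGal
Simple Bouguer anomaly = 241.805 − (251.91) = -10.105 mGal
Complete Bouguer anomaly = -10.105 + 5.01 = -5.095 mGal

-5.1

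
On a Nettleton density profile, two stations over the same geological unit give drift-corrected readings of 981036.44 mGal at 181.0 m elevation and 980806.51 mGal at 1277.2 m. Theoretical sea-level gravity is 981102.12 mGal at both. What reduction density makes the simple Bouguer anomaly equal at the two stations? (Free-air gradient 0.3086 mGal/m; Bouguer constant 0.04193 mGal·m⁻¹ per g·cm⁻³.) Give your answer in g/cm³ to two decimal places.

2.36

Δg_obs = 980806.51 − 981036.44 = -229.93 mGal over Δh = 1277.2 − 181.0 = 1096.2 m
Equal Bouguer anomalies ⇒ Δg_obs + (0.3086 − 0.04193ρ)·Δh = 0
0.3086 − 0.04193ρ = −Δg_obs/Δh = 0.20975
ρ = (0.3086 − 0.20975) / 0.04193 = 2.36 g/cm³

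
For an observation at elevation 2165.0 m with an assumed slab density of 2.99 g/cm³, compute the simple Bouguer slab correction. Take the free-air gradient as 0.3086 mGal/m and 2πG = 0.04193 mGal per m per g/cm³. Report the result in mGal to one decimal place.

Bouguer slab correction = 0.04193 × 2.99 × 2165.0 = 271.4 mGal

271.4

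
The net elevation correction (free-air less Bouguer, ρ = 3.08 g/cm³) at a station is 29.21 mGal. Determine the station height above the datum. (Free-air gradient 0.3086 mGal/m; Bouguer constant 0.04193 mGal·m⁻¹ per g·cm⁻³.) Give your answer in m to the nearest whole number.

Combined gradient = 0.3086 − 0.04193 × 3.08 = 0.1794556 mGal/m
h = 29.21 / 0.1794556 = 162.77 m

163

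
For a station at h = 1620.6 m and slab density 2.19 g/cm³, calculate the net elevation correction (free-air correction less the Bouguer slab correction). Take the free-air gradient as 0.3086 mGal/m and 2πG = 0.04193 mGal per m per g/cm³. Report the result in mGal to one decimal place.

351.3

Combined gradient = 0.3086 − 0.04193 × 2.19 = 0.2167733 mGal/m
Combined elevation correction = 0.2167733 × 1620.6 = 351.3 mGal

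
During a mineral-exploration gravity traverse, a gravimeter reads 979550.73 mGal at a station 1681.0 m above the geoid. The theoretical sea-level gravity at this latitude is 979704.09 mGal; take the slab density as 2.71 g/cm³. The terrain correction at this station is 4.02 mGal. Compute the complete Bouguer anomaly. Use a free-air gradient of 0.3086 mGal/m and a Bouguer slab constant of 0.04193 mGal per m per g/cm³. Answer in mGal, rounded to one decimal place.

178.4

Free-air correction = 0.3086 × 1681.0 = 518.76 mGal
Free-air anomaly = 979550.73 − 979704.09 + (518.76) = 365.40 mGal
Bouguer slab correction = 0.04193 × 2.71 × 1681.0 = 191.01 mGal
Simple Bouguer anomaly = 365.40 − (191.01) = 174.39 mGal
Complete Bouguer anomaly = 174.39 + 4.02 = 178.41 mGal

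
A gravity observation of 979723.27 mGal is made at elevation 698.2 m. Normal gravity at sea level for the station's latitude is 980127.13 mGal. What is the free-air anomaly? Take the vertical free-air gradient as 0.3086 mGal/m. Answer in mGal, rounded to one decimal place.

Free-air correction = 0.3086 × 698.2 = 215.46 mGal
Free-air anomaly = 979723.27 − 980127.13 + (215.46) = -188.40 mGal

-188.4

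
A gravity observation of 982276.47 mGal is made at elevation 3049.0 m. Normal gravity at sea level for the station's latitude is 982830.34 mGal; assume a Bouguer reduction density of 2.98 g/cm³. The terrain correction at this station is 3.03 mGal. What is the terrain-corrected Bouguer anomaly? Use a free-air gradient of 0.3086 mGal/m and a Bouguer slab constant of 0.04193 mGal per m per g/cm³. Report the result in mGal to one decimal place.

Free-air correction = 0.3086 × 3049.0 = 940.92 mGal
Free-air anomaly = 982276.47 − 982830.34 + (940.92) = 387.05 mGal
Bouguer slab correction = 0.04193 × 2.98 × 3049.0 = 380.98 mGal
Simple Bouguer anomaly = 387.05 − (380.98) = 6.07 mGal
Complete Bouguer anomaly = 6.07 + 3.03 = 9.10 mGal

9.1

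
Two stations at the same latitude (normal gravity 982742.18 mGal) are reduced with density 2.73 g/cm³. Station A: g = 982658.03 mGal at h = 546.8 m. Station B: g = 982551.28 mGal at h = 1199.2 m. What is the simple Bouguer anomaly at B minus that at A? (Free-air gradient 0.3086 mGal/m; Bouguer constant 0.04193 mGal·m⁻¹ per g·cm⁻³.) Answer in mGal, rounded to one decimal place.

Δg_SB(A) = 982658.03 − 982742.18 + 0.3086×546.8 − 0.04193×2.73×546.8 = 22.00 mGal
Δg_SB(B) = 982551.28 − 982742.18 + 0.3086×1199.2 − 0.04193×2.73×1199.2 = 41.90 mGal
Difference = 41.90 − (22.00) = 19.90 mGal

19.9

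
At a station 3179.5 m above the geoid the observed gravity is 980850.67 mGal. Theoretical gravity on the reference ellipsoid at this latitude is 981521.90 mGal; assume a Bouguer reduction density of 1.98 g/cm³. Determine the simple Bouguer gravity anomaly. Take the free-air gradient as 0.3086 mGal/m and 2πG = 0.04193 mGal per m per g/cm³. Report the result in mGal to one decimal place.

46.0

Free-air correction = 0.3086 × 3179.5 = 981.19 mGal
Free-air anomaly = 980850.67 − 981521.90 + (981.19) = 309.96 mGal
Bouguer slab correction = 0.04193 × 1.98 × 3179.5 = 263.97 mGal
Simple Bouguer anomaly = 309.96 − (263.97) = 45.99 mGal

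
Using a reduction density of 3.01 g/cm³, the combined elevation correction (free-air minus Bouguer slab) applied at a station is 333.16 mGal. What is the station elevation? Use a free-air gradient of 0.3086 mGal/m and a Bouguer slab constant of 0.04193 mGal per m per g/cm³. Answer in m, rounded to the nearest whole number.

1827

Combined gradient = 0.3086 − 0.04193 × 3.01 = 0.1823907 mGal/m
h = 333.16 / 0.1823907 = 1826.63 m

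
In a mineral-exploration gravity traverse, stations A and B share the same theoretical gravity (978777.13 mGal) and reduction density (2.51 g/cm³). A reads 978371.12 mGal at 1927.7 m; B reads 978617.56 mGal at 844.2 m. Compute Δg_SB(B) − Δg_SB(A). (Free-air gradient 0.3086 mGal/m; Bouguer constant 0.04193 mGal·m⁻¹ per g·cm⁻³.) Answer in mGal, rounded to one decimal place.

26.1

Δg_SB(A) = 978371.12 − 978777.13 + 0.3086×1927.7 − 0.04193×2.51×1927.7 = -14.00 mGal
Δg_SB(B) = 978617.56 − 978777.13 + 0.3086×844.2 − 0.04193×2.51×844.2 = 12.10 mGal
Difference = 12.10 − (-14.00) = 26.10 mGal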